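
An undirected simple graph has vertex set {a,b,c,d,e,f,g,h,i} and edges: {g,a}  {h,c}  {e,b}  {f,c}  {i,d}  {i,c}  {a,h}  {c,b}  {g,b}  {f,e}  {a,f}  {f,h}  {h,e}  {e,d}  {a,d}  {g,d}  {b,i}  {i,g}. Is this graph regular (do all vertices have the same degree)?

Yes

Degrees: a:4, b:4, c:4, d:4, e:4, f:4, g:4, h:4, i:4
Every vertex has degree 4, so the graph is 4-regular.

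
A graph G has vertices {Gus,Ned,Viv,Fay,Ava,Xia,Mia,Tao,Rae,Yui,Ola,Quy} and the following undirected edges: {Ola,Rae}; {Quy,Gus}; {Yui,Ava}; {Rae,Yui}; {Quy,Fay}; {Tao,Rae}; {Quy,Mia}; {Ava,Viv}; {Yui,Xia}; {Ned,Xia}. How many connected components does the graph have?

Component: {Gus, Fay, Mia, Quy}
Component: {Ned, Viv, Ava, Xia, Tao, Rae, Yui, Ola}

2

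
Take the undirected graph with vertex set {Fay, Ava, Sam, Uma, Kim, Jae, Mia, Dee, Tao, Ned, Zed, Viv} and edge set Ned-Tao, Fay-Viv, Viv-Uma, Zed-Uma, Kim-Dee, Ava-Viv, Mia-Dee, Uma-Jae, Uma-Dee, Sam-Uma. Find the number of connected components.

Component: {Tao, Ned}
Component: {Fay, Ava, Sam, Uma, Kim, Jae, Mia, Dee, Zed, Viv}

2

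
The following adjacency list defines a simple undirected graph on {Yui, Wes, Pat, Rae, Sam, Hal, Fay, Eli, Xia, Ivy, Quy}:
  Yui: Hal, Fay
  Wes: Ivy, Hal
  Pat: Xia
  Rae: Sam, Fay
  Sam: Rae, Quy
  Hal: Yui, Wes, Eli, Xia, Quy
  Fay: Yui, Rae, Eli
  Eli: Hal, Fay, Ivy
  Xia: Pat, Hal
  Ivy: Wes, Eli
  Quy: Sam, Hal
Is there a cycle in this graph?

|V| = 11, |E| = 13, number of components = 1.
One cycle is Yui-Fay-Rae-Sam-Quy-Hal-Yui.

Yes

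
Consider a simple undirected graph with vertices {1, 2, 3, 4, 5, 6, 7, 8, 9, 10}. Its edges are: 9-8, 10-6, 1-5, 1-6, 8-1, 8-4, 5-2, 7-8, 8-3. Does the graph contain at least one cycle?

The graph has 10 vertices, 9 edges, and 1 connected component.
A forest on 10 vertices with 1 component has exactly 9 edges, which matches — so no cycle.

No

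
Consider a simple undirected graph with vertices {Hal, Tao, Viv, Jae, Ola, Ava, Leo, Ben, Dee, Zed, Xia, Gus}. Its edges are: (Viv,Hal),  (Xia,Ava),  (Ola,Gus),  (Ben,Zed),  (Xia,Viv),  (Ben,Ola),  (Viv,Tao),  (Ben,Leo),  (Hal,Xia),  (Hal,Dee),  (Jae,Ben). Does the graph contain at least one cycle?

Yes

|V| = 12, |E| = 11, number of components = 2.
Since 11 > 12 - 2, a cycle must exist; for instance Hal-Viv-Xia-Hal.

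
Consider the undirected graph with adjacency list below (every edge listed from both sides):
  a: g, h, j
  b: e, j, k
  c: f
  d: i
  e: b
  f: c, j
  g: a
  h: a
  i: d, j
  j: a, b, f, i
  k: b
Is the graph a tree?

The graph has 11 vertices and 10 edges.
It is connected with exactly 10 edges, hence acyclic — it is a tree.

Yes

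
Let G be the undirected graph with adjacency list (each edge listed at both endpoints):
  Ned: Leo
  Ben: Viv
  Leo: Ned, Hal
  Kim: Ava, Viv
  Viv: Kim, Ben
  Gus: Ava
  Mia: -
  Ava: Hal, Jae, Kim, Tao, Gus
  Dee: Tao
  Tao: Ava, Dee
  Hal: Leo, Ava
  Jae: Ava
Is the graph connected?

No

Component: {Mia}
Component: {Ned, Ben, Leo, Kim, Viv, Gus, Ava, Dee, Tao, Hal, Jae}
No edge joins these 2 groups, so the graph is disconnected.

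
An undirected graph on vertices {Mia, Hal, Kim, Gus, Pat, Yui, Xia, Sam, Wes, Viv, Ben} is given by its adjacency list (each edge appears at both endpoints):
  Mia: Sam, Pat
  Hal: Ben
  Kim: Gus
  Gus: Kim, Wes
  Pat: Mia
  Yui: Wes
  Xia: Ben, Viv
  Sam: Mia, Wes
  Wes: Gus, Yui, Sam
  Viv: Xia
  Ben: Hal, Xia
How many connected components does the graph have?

2

Component: {Hal, Xia, Viv, Ben}
Component: {Mia, Kim, Gus, Pat, Yui, Sam, Wes}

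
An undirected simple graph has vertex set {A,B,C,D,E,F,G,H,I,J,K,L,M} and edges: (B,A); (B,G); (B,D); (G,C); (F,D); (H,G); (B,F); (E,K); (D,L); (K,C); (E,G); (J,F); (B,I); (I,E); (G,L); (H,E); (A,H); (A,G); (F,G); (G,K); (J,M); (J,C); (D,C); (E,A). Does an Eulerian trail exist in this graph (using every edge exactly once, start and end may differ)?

Degrees: A:4, B:5, C:4, D:4, E:5, F:4, G:8, H:3, I:2, J:3, K:3, L:2, M:1
Odd-degree vertices: B, E, H, J, K, M (6 total).
An Eulerian trail requires 0 or 2 odd-degree vertices; here there are 6.

No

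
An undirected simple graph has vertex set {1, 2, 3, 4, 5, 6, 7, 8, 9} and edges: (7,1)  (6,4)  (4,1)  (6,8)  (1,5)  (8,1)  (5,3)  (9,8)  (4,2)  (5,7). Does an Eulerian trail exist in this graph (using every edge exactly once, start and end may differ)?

Degrees: 1:4, 2:1, 3:1, 4:3, 5:3, 6:2, 7:2, 8:3, 9:1
Odd-degree vertices: 2, 3, 4, 5, 8, 9 (6 total).
An Eulerian trail requires 0 or 2 odd-degree vertices; here there are 6.

No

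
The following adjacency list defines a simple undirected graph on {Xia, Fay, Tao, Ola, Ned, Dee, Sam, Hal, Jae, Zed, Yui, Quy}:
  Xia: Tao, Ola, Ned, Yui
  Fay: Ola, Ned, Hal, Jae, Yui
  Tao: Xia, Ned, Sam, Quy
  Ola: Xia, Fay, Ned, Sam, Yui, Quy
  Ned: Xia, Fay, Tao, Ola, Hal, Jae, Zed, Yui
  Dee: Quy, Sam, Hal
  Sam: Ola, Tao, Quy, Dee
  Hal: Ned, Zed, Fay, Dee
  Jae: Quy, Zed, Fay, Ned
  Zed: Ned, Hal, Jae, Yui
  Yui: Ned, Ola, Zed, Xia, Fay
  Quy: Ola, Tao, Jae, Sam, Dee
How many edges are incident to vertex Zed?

4

Neighbors of Zed: Ned, Hal, Jae, Yui.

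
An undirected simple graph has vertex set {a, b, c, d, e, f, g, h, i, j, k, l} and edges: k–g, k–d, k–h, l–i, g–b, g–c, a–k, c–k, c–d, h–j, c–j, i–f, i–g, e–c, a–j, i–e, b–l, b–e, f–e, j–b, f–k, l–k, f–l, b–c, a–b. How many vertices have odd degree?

Degrees: a:3, b:6, c:6, d:2, e:4, f:4, g:4, h:2, i:4, j:4, k:7, l:4
Odd-degree vertices: a, k.

2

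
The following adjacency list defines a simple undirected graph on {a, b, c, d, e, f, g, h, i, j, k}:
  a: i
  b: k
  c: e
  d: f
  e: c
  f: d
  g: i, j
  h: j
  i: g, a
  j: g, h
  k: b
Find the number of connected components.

Component: {b, k}
Component: {c, e}
Component: {d, f}
Component: {a, g, h, i, j}

4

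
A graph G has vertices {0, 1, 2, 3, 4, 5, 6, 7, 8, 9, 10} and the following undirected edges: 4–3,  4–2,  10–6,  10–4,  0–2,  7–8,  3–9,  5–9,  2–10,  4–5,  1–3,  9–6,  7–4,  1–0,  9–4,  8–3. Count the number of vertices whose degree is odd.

2

Degrees: 0:2, 1:2, 2:3, 3:4, 4:6, 5:2, 6:2, 7:2, 8:2, 9:4, 10:3
Odd-degree vertices: 2, 10.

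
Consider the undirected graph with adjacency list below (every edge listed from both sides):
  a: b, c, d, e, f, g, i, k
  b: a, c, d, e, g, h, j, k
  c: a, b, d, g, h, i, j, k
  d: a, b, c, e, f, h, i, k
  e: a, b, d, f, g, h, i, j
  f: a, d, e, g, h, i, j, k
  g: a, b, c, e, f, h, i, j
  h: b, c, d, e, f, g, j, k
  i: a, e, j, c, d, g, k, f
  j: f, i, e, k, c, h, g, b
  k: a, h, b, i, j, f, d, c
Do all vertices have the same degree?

Yes

Degrees: a:8, b:8, c:8, d:8, e:8, f:8, g:8, h:8, i:8, j:8, k:8
All degrees equal 8; the graph is regular.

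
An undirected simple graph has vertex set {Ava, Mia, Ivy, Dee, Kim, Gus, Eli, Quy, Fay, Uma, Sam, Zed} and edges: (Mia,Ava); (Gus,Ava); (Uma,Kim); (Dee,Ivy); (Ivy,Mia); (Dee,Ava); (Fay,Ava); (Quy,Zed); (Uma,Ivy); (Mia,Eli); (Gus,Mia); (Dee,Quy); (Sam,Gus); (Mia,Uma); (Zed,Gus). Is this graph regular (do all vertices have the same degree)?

No

Degrees: Ava:4, Mia:5, Ivy:3, Dee:3, Kim:1, Gus:4, Eli:1, Quy:2, Fay:1, Uma:3, Sam:1, Zed:2
Vertex Kim has degree 1 while Mia has degree 5, so the graph is not regular.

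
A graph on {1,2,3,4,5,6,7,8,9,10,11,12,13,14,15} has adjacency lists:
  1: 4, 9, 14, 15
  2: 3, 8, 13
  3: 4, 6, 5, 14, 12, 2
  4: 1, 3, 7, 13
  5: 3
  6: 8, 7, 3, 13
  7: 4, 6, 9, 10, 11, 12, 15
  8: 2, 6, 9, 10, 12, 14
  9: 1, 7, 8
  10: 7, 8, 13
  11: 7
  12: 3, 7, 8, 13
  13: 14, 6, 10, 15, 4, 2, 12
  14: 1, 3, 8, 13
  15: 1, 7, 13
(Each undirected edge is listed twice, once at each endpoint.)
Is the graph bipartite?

A valid 2-coloring puts {2, 4, 5, 6, 9, 10, 11, 12, 14, 15} on one side and {1, 3, 7, 8, 13} on the other; every edge crosses between the two sides.

Yes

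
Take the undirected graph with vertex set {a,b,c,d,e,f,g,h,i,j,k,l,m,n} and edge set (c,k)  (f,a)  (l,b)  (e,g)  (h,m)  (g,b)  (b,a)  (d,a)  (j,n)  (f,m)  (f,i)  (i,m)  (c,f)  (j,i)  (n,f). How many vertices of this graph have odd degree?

10

Degrees: a:3, b:3, c:2, d:1, e:1, f:5, g:2, h:1, i:3, j:2, k:1, l:1, m:3, n:2
Odd-degree vertices: a, b, d, e, f, h, i, k, l, m.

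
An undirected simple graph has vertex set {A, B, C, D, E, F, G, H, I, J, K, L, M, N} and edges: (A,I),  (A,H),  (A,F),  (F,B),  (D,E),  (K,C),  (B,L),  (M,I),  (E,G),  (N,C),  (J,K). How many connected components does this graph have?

Component: {D, E, G}
Component: {C, J, K, N}
Component: {A, B, F, H, I, L, M}

3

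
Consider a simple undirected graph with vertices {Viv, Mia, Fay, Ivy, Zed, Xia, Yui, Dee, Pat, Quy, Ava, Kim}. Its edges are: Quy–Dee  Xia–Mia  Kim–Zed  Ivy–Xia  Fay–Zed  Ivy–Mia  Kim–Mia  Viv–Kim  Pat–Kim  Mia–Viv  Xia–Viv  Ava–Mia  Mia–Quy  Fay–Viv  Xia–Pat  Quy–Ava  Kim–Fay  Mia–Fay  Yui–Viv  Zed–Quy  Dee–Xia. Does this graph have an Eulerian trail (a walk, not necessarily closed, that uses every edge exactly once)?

Degrees: Viv:5, Mia:7, Fay:4, Ivy:2, Zed:3, Xia:5, Yui:1, Dee:2, Pat:2, Quy:4, Ava:2, Kim:5
Odd-degree vertices: Viv, Mia, Zed, Xia, Yui, Kim (6 total).
An Eulerian trail requires 0 or 2 odd-degree vertices; here there are 6.

No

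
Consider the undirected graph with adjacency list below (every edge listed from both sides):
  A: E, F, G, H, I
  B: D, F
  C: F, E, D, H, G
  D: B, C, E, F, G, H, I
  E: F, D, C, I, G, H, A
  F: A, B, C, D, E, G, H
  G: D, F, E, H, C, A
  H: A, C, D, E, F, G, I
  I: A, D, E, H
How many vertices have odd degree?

Degrees: A:5, B:2, C:5, D:7, E:7, F:7, G:6, H:7, I:4
Odd-degree vertices: A, C, D, E, F, H.

6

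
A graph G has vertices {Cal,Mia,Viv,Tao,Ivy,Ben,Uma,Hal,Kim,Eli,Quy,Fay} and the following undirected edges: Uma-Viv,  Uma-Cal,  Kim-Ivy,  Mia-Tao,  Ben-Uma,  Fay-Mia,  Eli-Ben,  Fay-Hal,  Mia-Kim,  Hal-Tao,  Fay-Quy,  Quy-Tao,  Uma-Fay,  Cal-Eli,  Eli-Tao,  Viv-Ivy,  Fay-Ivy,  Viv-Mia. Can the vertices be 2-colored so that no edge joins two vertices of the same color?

Yes

Color {Mia, Ivy, Uma, Hal, Eli, Quy} black and {Cal, Viv, Tao, Ben, Kim, Fay} white. No edge joins two same-colored vertices, so the graph is bipartite.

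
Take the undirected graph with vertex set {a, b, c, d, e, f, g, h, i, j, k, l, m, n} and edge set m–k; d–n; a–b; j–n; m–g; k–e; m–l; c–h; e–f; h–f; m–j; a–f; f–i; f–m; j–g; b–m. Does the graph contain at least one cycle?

|V| = 14, |E| = 16, number of components = 1.
Since 16 > 14 - 1, a cycle must exist; for instance f-e-k-m-f.

Yes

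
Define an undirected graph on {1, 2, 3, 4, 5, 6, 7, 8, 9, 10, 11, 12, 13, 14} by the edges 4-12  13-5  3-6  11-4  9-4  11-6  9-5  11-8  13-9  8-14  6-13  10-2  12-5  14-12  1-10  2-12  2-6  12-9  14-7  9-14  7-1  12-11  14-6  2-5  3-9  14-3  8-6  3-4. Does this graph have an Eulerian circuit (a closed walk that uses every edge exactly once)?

No

Degrees: 1:2, 2:4, 3:4, 4:4, 5:4, 6:6, 7:2, 8:3, 9:6, 10:2, 11:4, 12:6, 13:3, 14:6
8, 13 have odd degree; an Eulerian circuit needs every degree to be even, so none exists.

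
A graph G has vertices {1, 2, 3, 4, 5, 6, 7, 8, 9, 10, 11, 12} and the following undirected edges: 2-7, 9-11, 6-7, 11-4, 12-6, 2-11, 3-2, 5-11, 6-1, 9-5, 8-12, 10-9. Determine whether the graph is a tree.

No

|V| = 12, |E| = 12.
A tree on 12 vertices has exactly 11 edges; this graph has 12, so it contains a cycle and is not a tree.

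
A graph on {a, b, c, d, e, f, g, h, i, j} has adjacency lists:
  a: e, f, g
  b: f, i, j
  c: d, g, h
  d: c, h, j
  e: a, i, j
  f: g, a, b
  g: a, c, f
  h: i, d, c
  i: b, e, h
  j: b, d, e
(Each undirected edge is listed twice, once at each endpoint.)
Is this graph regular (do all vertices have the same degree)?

Yes

Degrees: a:3, b:3, c:3, d:3, e:3, f:3, g:3, h:3, i:3, j:3
All degrees equal 3; the graph is regular.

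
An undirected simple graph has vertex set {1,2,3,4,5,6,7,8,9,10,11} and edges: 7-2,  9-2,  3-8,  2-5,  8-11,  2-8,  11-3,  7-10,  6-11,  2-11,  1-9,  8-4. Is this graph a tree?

|V| = 11, |E| = 12.
A tree on 11 vertices has exactly 10 edges; this graph has 12, so it contains a cycle and is not a tree.

No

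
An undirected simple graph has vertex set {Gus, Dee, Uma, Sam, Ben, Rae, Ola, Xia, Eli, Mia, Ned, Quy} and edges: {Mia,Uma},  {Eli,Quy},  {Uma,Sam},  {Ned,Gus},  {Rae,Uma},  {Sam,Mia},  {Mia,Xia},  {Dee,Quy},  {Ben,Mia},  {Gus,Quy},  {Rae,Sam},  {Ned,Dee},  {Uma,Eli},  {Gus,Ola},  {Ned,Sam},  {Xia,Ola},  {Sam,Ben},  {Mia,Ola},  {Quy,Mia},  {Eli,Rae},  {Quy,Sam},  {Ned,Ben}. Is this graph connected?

Yes

Starting from Gus and exploring outward reaches every vertex (Gus, Ned, Quy, Ola, Dee, Sam, Ben, Mia, Eli, Xia, Uma, Rae); the graph is connected.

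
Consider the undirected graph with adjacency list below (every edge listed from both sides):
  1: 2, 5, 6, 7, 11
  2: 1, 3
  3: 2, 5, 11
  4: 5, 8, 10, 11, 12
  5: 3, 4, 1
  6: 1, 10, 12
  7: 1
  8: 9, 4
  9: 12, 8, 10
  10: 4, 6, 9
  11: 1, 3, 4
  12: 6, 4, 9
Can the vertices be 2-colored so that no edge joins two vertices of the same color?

6-1-5-4-12-6 is an odd cycle (length 5), and a bipartite graph can contain only even cycles.

No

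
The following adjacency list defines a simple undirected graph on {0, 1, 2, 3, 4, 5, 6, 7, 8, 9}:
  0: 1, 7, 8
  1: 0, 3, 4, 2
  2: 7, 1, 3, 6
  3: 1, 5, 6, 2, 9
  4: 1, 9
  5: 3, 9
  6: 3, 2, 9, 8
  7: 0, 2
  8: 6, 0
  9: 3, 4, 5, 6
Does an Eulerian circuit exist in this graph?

Degrees: 0:3, 1:4, 2:4, 3:5, 4:2, 5:2, 6:4, 7:2, 8:2, 9:4
Vertices with odd degree: 0, 3. An Eulerian circuit requires all degrees even.

No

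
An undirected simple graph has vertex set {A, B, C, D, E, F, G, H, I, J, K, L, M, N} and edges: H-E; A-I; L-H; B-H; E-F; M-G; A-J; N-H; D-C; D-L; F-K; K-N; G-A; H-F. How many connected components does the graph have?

Component: {A, G, I, J, M}
Component: {B, C, D, E, F, H, K, L, N}

2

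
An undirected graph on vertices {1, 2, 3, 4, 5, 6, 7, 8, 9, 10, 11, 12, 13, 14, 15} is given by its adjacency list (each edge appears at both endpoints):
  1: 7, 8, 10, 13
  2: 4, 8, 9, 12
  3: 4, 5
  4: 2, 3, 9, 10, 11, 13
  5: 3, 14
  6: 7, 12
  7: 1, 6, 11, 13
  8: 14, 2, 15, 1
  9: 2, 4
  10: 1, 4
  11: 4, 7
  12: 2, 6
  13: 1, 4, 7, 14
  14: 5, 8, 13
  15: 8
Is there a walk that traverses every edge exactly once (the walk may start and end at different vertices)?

Degrees: 1:4, 2:4, 3:2, 4:6, 5:2, 6:2, 7:4, 8:4, 9:2, 10:2, 11:2, 12:2, 13:4, 14:3, 15:1
Odd-degree vertices: 14, 15 (2 total).
The non-isolated vertices are connected and exactly 2 have odd degree, so an Eulerian trail exists (from 14 to 15).

Yes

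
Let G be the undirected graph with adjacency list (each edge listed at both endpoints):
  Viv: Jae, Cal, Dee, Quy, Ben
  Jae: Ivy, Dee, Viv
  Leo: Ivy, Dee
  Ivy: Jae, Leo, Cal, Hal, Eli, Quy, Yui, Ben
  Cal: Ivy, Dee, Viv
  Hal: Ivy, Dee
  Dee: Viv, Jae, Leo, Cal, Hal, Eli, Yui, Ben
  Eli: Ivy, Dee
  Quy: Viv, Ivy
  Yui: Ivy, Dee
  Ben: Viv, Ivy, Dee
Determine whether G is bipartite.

Dee-Viv-Ben-Dee is an odd cycle (length 3), and a bipartite graph can contain only even cycles.

No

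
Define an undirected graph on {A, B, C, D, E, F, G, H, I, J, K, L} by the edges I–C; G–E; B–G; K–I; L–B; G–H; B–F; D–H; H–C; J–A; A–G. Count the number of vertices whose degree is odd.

Degrees: A:2, B:3, C:2, D:1, E:1, F:1, G:4, H:3, I:2, J:1, K:1, L:1
Odd-degree vertices: B, D, E, F, H, J, K, L.

8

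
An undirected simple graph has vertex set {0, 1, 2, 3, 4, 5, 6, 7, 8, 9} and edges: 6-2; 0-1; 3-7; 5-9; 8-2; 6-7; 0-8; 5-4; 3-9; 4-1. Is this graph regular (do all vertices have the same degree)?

Degrees: 0:2, 1:2, 2:2, 3:2, 4:2, 5:2, 6:2, 7:2, 8:2, 9:2
Every vertex has degree 2, so the graph is 2-regular.

Yes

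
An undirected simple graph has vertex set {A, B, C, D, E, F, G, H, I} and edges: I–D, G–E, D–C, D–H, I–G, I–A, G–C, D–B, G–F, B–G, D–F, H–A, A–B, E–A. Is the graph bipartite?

A valid 2-coloring puts {B, C, E, F, H, I} on one side and {A, D, G} on the other; every edge crosses between the two sides.

Yes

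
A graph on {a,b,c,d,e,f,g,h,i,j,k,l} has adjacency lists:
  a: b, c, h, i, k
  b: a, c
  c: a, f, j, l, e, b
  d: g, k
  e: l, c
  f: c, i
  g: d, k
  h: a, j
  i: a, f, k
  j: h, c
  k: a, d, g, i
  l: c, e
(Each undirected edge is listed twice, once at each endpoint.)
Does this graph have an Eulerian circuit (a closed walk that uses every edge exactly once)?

No

Degrees: a:5, b:2, c:6, d:2, e:2, f:2, g:2, h:2, i:3, j:2, k:4, l:2
Vertices with odd degree: a, i. An Eulerian circuit requires all degrees even.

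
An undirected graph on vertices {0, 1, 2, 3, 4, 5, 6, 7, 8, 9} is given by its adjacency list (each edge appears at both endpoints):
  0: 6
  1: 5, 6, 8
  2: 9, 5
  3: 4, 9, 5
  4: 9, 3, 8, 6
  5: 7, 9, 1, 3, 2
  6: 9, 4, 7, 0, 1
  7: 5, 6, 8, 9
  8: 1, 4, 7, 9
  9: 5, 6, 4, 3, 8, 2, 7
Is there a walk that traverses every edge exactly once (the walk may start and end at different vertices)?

Degrees: 0:1, 1:3, 2:2, 3:3, 4:4, 5:5, 6:5, 7:4, 8:4, 9:7
Odd-degree vertices: 0, 1, 3, 5, 6, 9 (6 total).
An Eulerian trail requires 0 or 2 odd-degree vertices; here there are 6.

No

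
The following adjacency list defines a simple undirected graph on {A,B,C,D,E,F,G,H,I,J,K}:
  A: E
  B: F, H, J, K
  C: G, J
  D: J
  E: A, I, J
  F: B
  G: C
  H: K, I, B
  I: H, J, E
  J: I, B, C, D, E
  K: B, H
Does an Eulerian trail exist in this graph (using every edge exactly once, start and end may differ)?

No

Degrees: A:1, B:4, C:2, D:1, E:3, F:1, G:1, H:3, I:3, J:5, K:2
Odd-degree vertices: A, D, E, F, G, H, I, J (8 total).
With 8 odd-degree vertices (more than two), no single trail can use every edge.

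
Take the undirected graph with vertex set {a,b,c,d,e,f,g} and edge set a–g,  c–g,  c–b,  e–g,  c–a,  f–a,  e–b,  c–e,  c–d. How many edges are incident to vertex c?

Neighbors of c: a, b, d, e, g.

5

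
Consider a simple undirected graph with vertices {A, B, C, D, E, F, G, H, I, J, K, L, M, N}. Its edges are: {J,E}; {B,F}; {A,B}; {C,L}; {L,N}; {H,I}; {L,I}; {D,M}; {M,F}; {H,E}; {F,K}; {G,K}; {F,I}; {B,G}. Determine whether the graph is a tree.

The graph has 14 vertices and 14 edges.
A tree on 14 vertices has exactly 13 edges; this graph has 14, so it contains a cycle and is not a tree.

No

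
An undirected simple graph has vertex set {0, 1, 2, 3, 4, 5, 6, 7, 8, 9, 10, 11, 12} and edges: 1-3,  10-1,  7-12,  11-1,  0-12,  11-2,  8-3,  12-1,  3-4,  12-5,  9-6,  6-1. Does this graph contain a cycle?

The graph has 13 vertices, 12 edges, and 1 connected component.
A forest on 13 vertices with 1 component has exactly 12 edges, which matches — so no cycle.

No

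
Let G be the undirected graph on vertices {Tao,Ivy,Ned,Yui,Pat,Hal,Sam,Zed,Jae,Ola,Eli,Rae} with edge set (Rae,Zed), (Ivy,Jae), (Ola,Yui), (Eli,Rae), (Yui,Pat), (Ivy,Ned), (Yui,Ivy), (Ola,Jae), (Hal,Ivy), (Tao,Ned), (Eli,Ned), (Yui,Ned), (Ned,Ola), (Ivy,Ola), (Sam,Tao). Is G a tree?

No

|V| = 12, |E| = 15.
Connected but with 15 > 11 edges, so it has a cycle and is not a tree.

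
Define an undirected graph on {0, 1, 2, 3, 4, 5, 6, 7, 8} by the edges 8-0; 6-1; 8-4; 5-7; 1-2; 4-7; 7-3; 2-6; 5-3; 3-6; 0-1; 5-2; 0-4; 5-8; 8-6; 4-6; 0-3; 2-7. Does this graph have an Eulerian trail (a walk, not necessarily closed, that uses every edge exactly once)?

Degrees: 0:4, 1:3, 2:4, 3:4, 4:4, 5:4, 6:5, 7:4, 8:4
Odd-degree vertices: 1, 6 (2 total).
With 2 odd-degree vertices and all edges in one connected piece, an Eulerian trail exists (from 1 to 6).

Yes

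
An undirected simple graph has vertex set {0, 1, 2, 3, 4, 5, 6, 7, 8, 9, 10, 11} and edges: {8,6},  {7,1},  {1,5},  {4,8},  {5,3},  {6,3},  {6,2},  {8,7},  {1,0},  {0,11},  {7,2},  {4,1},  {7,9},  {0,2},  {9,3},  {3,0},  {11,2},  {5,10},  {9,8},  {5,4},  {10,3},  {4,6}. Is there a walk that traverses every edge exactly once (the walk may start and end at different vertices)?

Yes

Degrees: 0:4, 1:4, 2:4, 3:5, 4:4, 5:4, 6:4, 7:4, 8:4, 9:3, 10:2, 11:2
Odd-degree vertices: 3, 9 (2 total).
The non-isolated vertices are connected and exactly 2 have odd degree, so an Eulerian trail exists (from 3 to 9).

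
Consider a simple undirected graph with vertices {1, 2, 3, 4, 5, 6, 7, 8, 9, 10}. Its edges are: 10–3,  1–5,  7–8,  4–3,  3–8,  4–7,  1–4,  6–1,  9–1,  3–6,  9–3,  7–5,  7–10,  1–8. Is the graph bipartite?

A valid 2-coloring puts {2, 4, 5, 6, 8, 9, 10} on one side and {1, 3, 7} on the other; every edge crosses between the two sides.

Yes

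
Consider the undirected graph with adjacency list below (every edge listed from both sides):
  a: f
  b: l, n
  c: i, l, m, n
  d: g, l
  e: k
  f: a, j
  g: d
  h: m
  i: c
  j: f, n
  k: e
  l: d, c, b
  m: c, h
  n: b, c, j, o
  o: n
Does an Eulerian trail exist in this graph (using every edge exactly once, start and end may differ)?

Degrees: a:1, b:2, c:4, d:2, e:1, f:2, g:1, h:1, i:1, j:2, k:1, l:3, m:2, n:4, o:1
Odd-degree vertices: a, e, g, h, i, k, l, o (8 total).
An Eulerian trail requires 0 or 2 odd-degree vertices; here there are 8.

No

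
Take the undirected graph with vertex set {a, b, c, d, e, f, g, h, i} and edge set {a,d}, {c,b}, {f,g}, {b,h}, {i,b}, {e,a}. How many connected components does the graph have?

3

Component: {f, g}
Component: {a, d, e}
Component: {b, c, h, i}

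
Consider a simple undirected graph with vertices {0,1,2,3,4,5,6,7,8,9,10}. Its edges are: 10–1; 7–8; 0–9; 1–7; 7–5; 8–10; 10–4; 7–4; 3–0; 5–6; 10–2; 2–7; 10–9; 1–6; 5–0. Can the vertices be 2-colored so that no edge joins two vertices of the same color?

Yes

A valid 2-coloring puts {1, 2, 3, 4, 5, 8, 9} on one side and {0, 6, 7, 10} on the other; every edge crosses between the two sides.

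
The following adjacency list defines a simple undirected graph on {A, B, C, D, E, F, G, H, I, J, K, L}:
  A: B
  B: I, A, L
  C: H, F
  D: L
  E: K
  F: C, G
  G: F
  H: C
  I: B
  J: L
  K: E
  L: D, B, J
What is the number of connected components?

Component: {E, K}
Component: {C, F, G, H}
Component: {A, B, D, I, J, L}

3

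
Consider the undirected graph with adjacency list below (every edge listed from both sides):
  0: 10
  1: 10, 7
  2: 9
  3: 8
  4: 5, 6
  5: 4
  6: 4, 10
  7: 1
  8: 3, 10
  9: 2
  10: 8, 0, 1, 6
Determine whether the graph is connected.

No

Component: {2, 9}
Component: {0, 1, 3, 4, 5, 6, 7, 8, 10}
There are 2 separate components, so the graph is not connected.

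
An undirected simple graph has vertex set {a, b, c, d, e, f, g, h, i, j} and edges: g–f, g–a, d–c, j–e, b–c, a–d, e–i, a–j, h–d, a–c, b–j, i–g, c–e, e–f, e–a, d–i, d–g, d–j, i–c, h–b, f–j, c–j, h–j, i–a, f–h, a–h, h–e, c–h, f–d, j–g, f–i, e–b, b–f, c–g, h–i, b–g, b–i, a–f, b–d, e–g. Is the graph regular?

Degrees: a:8, b:8, c:8, d:8, e:8, f:8, g:8, h:8, i:8, j:8
All degrees equal 8; the graph is regular.

Yes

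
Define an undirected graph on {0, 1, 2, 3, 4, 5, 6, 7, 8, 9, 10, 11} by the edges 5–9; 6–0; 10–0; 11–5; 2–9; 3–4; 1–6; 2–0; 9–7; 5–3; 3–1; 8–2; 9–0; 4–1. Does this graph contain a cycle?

The graph has 12 vertices, 14 edges, and 1 connected component.
Since 14 > 12 - 1, a cycle must exist; for instance 0-6-1-3-5-9-2-0.

Yes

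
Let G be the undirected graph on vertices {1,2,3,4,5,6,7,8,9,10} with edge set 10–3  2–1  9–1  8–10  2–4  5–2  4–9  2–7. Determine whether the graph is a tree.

The graph has 10 vertices and 8 edges.
It is not connected, so it is not a tree.

No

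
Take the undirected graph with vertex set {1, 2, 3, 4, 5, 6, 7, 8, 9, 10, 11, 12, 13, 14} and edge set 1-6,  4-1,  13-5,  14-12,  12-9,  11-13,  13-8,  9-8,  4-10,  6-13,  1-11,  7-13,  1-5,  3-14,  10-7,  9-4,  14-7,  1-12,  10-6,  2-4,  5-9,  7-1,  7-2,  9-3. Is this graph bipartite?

A valid 2-coloring puts {3, 4, 5, 6, 7, 8, 11, 12} on one side and {1, 2, 9, 10, 13, 14} on the other; every edge crosses between the two sides.

Yes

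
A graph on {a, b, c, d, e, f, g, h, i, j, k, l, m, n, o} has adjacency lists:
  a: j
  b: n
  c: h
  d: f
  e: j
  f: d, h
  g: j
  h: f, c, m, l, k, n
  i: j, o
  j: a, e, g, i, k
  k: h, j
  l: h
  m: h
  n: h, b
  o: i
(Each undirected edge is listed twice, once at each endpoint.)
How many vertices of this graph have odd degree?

Degrees: a:1, b:1, c:1, d:1, e:1, f:2, g:1, h:6, i:2, j:5, k:2, l:1, m:1, n:2, o:1
Odd-degree vertices: a, b, c, d, e, g, j, l, m, o.

10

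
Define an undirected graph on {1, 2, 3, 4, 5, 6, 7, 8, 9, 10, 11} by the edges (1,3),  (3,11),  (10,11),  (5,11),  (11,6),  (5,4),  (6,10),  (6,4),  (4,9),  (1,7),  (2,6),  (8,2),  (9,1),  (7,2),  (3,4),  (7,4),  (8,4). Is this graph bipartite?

No

6-10-11-6 is an odd cycle (length 3), and a bipartite graph can contain only even cycles.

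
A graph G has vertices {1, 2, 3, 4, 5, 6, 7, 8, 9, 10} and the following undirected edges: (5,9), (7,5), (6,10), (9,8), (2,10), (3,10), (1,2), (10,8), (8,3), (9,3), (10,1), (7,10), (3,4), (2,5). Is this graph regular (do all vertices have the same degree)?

No

Degrees: 1:2, 2:3, 3:4, 4:1, 5:3, 6:1, 7:2, 8:3, 9:3, 10:6
Vertex 4 has degree 1 while 10 has degree 6, so the graph is not regular.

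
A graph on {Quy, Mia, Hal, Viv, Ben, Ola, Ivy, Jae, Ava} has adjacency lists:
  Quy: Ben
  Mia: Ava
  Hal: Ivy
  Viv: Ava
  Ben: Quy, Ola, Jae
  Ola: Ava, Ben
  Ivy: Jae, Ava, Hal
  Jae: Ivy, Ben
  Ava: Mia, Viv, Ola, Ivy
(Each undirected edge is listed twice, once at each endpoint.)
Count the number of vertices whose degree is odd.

6

Degrees: Quy:1, Mia:1, Hal:1, Viv:1, Ben:3, Ola:2, Ivy:3, Jae:2, Ava:4
Odd-degree vertices: Quy, Mia, Hal, Viv, Ben, Ivy.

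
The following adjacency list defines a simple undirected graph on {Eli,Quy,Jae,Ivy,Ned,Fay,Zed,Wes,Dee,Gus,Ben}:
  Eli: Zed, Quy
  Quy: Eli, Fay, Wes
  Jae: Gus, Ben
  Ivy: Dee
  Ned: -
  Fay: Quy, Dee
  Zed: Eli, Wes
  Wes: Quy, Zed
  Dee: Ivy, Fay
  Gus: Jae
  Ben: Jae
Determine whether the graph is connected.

No

Component: {Ned}
Component: {Jae, Gus, Ben}
Component: {Eli, Quy, Ivy, Fay, Zed, Wes, Dee}
There are 3 separate components, so the graph is not connected.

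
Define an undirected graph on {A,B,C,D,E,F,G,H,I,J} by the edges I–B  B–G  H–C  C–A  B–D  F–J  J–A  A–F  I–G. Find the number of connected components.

Component: {E}
Component: {B, D, G, I}
Component: {A, C, F, H, J}

3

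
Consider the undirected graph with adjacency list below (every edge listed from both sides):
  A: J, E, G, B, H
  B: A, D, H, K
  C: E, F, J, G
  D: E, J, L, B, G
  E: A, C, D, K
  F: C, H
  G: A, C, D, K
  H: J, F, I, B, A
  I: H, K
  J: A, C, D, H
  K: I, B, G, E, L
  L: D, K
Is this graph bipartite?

The cycle H-A-J-H has length 3, which is odd, so the graph is not bipartite.

No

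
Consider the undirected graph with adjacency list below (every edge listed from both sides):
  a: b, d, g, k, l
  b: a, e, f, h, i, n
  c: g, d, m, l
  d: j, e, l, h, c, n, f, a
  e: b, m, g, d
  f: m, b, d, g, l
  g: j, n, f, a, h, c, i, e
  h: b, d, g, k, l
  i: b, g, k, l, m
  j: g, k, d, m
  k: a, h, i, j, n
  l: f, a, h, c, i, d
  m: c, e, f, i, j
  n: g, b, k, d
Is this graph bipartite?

d-l-h-d is an odd cycle (length 3), and a bipartite graph can contain only even cycles.

No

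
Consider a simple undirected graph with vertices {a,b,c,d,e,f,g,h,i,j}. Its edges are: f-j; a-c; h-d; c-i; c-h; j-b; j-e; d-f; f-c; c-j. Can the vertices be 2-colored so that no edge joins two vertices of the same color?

The cycle f-c-j-f has length 3, which is odd, so the graph is not bipartite.

No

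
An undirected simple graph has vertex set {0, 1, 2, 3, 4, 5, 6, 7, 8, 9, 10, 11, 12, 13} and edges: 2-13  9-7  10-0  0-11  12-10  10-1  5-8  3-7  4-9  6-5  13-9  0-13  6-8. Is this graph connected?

No

Component: {5, 6, 8}
Component: {0, 1, 2, 3, 4, 7, 9, 10, 11, 12, 13}
No edge joins these 2 groups, so the graph is disconnected.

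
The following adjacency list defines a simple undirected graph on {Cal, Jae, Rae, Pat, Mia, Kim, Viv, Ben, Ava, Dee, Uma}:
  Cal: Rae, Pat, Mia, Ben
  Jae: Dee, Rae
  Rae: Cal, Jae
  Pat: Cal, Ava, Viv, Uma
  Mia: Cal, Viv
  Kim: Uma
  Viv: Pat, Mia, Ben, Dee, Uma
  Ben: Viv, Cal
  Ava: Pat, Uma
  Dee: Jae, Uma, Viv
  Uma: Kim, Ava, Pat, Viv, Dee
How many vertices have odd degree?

Degrees: Cal:4, Jae:2, Rae:2, Pat:4, Mia:2, Kim:1, Viv:5, Ben:2, Ava:2, Dee:3, Uma:5
Odd-degree vertices: Kim, Viv, Dee, Uma.

4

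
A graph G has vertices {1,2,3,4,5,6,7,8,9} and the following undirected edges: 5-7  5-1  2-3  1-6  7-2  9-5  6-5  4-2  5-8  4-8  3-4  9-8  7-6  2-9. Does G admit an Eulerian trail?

No

Degrees: 1:2, 2:4, 3:2, 4:3, 5:5, 6:3, 7:3, 8:3, 9:3
Odd-degree vertices: 4, 5, 6, 7, 8, 9 (6 total).
An Eulerian trail requires 0 or 2 odd-degree vertices; here there are 6.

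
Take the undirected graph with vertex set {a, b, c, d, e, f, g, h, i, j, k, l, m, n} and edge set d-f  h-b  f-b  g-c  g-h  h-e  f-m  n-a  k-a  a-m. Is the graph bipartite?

A valid 2-coloring puts {b, d, e, g, i, j, k, l, m, n} on one side and {a, c, f, h} on the other; every edge crosses between the two sides.

Yes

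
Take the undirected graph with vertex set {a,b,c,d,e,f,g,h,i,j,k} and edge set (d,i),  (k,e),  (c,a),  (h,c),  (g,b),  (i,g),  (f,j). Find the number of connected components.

Component: {e, k}
Component: {f, j}
Component: {a, c, h}
Component: {b, d, g, i}

4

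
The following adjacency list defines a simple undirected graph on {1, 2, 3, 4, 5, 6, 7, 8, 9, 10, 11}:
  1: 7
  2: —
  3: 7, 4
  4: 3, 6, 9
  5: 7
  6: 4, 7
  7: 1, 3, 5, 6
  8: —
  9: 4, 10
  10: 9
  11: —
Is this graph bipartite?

Yes

Partition the vertices as {2, 4, 7, 8, 10, 11} vs {1, 3, 5, 6, 9}. Each listed edge has one endpoint in each part, so the graph is bipartite.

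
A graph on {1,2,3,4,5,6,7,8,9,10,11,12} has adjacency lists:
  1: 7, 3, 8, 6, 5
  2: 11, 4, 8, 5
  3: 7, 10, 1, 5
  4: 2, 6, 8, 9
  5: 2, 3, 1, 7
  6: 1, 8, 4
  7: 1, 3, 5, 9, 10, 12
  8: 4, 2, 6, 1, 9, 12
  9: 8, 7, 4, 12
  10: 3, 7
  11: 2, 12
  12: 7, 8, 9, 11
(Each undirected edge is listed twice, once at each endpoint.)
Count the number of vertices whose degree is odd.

2

Degrees: 1:5, 2:4, 3:4, 4:4, 5:4, 6:3, 7:6, 8:6, 9:4, 10:2, 11:2, 12:4
Odd-degree vertices: 1, 6.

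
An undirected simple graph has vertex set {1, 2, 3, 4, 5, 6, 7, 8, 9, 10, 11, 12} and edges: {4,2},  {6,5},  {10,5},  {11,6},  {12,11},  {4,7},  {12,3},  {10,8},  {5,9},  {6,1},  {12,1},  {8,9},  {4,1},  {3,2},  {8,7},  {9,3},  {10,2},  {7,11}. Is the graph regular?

Degrees: 1:3, 2:3, 3:3, 4:3, 5:3, 6:3, 7:3, 8:3, 9:3, 10:3, 11:3, 12:3
Every vertex has degree 3, so the graph is 3-regular.

Yes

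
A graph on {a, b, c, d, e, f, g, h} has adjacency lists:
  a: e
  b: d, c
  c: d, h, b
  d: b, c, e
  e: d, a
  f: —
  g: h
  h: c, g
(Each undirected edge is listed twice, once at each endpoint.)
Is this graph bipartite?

d-b-c-d is an odd cycle (length 3), and a bipartite graph can contain only even cycles.

No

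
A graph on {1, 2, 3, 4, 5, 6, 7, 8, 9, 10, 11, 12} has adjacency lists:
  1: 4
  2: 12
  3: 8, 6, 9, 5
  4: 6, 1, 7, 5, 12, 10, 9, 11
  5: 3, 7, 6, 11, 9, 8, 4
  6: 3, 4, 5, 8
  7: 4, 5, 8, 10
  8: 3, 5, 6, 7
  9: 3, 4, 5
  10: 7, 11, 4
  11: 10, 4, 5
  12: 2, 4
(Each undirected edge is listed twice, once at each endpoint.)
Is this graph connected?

Yes

Starting from 1 and exploring outward reaches every vertex (1, 4, 5, 9, 11, 12, 6, 7, 10, 8, 3, 2); the graph is connected.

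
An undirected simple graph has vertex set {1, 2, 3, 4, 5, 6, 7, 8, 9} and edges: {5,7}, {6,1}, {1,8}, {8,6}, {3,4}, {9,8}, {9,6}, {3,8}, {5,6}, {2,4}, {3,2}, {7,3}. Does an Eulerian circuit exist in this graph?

Yes

Degrees: 1:2, 2:2, 3:4, 4:2, 5:2, 6:4, 7:2, 8:4, 9:2
Every vertex has even degree and the edges form a single connected piece, so an Eulerian circuit exists.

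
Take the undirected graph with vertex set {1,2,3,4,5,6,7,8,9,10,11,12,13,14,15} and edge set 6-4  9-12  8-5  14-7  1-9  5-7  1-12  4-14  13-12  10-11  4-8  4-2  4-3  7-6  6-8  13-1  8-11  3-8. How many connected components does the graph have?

Component: {15}
Component: {1, 9, 12, 13}
Component: {2, 3, 4, 5, 6, 7, 8, 10, 11, 14}

3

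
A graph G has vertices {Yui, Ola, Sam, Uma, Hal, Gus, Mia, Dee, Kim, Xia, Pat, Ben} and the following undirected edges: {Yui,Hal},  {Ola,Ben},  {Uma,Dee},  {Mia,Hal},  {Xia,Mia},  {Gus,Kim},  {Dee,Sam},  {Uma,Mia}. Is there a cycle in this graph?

No

|V| = 12, |E| = 8, number of components = 4.
Since 8 = 12 - 4, the graph is a forest and contains no cycle.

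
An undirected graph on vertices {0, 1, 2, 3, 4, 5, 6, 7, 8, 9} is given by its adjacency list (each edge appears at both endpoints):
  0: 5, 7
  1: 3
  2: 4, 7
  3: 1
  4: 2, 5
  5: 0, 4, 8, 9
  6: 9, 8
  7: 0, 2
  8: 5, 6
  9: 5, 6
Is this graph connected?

No

Component: {1, 3}
Component: {0, 2, 4, 5, 6, 7, 8, 9}
No edge joins these 2 groups, so the graph is disconnected.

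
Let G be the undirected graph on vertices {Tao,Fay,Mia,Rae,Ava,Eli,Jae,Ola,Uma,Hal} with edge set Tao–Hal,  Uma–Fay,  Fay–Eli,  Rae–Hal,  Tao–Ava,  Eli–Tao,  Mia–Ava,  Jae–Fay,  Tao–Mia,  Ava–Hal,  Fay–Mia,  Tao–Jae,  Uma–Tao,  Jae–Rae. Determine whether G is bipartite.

The cycle Ava-Tao-Hal-Ava has length 3, which is odd, so the graph is not bipartite.

No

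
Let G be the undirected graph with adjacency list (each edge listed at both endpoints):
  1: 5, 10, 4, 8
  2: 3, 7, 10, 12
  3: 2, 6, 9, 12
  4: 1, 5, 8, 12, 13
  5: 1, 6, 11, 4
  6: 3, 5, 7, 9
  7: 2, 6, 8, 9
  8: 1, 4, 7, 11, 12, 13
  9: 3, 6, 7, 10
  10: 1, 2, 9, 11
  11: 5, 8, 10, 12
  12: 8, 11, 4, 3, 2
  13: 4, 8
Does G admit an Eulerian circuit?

Degrees: 1:4, 2:4, 3:4, 4:5, 5:4, 6:4, 7:4, 8:6, 9:4, 10:4, 11:4, 12:5, 13:2
Vertices with odd degree: 4, 12. An Eulerian circuit requires all degrees even.

No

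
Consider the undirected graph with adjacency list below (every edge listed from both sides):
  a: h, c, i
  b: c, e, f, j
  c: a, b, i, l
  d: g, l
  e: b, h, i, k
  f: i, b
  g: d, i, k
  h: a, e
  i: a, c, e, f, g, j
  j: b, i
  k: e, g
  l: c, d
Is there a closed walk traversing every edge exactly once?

No

Degrees: a:3, b:4, c:4, d:2, e:4, f:2, g:3, h:2, i:6, j:2, k:2, l:2
Vertices with odd degree: a, g. An Eulerian circuit requires all degrees even.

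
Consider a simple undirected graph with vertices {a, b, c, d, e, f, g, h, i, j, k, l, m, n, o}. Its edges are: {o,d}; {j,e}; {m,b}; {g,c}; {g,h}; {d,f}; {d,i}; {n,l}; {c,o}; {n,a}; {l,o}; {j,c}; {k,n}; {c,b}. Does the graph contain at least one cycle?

|V| = 15, |E| = 14, number of components = 1.
Since 14 = 15 - 1, the graph is a forest and contains no cycle.

No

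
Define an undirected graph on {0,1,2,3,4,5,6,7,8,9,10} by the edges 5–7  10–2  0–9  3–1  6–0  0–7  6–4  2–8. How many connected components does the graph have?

3

Component: {1, 3}
Component: {2, 8, 10}
Component: {0, 4, 5, 6, 7, 9}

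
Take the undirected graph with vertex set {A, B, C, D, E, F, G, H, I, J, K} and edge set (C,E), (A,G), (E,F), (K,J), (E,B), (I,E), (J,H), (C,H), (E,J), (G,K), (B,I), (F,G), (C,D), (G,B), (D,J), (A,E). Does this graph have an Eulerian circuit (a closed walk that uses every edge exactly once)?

Degrees: A:2, B:3, C:3, D:2, E:6, F:2, G:4, H:2, I:2, J:4, K:2
B, C have odd degree; an Eulerian circuit needs every degree to be even, so none exists.

No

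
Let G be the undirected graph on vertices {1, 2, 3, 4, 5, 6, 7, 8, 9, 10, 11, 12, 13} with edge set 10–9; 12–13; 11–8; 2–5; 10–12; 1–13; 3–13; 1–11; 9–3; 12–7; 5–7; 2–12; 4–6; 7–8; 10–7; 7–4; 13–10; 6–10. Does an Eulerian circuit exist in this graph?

Degrees: 1:2, 2:2, 3:2, 4:2, 5:2, 6:2, 7:5, 8:2, 9:2, 10:5, 11:2, 12:4, 13:4
7, 10 have odd degree; an Eulerian circuit needs every degree to be even, so none exists.

No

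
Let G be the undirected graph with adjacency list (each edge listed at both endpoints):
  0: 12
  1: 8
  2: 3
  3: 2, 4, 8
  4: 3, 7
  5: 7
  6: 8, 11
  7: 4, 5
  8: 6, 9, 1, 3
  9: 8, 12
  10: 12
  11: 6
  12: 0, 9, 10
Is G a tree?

Yes

|V| = 13, |E| = 12.
It is connected with exactly 12 edges, hence acyclic — it is a tree.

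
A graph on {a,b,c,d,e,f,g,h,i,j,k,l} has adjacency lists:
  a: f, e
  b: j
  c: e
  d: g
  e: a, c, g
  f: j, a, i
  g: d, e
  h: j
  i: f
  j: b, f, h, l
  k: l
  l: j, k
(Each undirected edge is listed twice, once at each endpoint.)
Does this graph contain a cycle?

No

|V| = 12, |E| = 11, number of components = 1.
Since 11 = 12 - 1, the graph is a forest and contains no cycle.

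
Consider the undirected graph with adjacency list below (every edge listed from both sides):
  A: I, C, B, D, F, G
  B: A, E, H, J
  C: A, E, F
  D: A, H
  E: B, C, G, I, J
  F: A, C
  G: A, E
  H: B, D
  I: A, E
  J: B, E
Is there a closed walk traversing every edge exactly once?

Degrees: A:6, B:4, C:3, D:2, E:5, F:2, G:2, H:2, I:2, J:2
C, E have odd degree; an Eulerian circuit needs every degree to be even, so none exists.

No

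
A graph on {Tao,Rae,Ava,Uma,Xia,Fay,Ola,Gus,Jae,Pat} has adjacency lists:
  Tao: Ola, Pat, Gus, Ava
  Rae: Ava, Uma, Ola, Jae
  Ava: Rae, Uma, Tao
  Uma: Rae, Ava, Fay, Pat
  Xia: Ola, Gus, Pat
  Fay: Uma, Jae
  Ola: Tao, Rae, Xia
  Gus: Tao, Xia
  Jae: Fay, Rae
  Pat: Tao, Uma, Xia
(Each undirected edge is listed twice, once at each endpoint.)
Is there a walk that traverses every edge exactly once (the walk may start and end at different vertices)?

No

Degrees: Tao:4, Rae:4, Ava:3, Uma:4, Xia:3, Fay:2, Ola:3, Gus:2, Jae:2, Pat:3
Odd-degree vertices: Ava, Xia, Ola, Pat (4 total).
With 4 odd-degree vertices (more than two), no single trail can use every edge.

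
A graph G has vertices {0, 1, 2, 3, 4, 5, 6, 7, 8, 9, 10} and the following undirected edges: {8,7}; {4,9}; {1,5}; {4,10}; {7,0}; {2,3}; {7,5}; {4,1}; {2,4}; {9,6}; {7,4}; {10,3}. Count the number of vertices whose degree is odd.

Degrees: 0:1, 1:2, 2:2, 3:2, 4:5, 5:2, 6:1, 7:4, 8:1, 9:2, 10:2
Odd-degree vertices: 0, 4, 6, 8.

4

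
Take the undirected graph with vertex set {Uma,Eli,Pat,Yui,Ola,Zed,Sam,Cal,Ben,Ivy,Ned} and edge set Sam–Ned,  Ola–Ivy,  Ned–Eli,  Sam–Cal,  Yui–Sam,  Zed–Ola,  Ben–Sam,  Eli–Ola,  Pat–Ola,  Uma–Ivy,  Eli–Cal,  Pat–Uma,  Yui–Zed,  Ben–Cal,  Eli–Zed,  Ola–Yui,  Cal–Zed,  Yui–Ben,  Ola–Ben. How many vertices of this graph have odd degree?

0

Degrees: Uma:2, Eli:4, Pat:2, Yui:4, Ola:6, Zed:4, Sam:4, Cal:4, Ben:4, Ivy:2, Ned:2
Odd-degree vertices: none.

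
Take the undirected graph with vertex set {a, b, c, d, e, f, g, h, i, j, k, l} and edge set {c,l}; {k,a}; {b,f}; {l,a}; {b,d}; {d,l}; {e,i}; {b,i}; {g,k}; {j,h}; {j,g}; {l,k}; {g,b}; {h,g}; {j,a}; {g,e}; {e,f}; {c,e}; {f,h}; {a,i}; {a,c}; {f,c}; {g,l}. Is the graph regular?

Degrees: a:5, b:4, c:4, d:2, e:4, f:4, g:6, h:3, i:3, j:3, k:3, l:5
Degrees are not all equal (e.g. deg(d)=2 but deg(g)=6); not regular.

No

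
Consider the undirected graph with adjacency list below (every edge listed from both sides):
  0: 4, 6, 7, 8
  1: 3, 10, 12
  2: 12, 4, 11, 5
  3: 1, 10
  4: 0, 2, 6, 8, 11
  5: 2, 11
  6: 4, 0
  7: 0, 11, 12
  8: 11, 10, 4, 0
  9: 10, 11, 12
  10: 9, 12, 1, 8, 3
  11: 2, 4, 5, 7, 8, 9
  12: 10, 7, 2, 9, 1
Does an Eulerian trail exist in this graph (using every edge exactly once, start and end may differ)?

Degrees: 0:4, 1:3, 2:4, 3:2, 4:5, 5:2, 6:2, 7:3, 8:4, 9:3, 10:5, 11:6, 12:5
Odd-degree vertices: 1, 4, 7, 9, 10, 12 (6 total).
With 6 odd-degree vertices (more than two), no single trail can use every edge.

No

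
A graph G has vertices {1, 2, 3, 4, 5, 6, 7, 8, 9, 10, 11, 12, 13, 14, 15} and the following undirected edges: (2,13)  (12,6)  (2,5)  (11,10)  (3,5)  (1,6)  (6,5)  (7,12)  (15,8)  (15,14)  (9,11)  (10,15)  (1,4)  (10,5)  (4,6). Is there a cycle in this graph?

Yes

|V| = 15, |E| = 15, number of components = 1.
Since 15 > 15 - 1, a cycle must exist; for instance 1-6-4-1.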